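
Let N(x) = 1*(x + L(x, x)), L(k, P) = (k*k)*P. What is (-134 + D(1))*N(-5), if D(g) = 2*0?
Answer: 17420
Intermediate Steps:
D(g) = 0
L(k, P) = P*k**2 (L(k, P) = k**2*P = P*k**2)
N(x) = x + x**3 (N(x) = 1*(x + x*x**2) = 1*(x + x**3) = x + x**3)
(-134 + D(1))*N(-5) = (-134 + 0)*(-5 + (-5)**3) = -134*(-5 - 125) = -134*(-130) = 17420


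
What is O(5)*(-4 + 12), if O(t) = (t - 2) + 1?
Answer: 32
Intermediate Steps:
O(t) = -1 + t (O(t) = (-2 + t) + 1 = -1 + t)
O(5)*(-4 + 12) = (-1 + 5)*(-4 + 12) = 4*8 = 32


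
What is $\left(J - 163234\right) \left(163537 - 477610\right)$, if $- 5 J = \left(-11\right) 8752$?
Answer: $\frac{226100524554}{5} \approx 4.522 \cdot 10^{10}$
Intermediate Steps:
$J = \frac{96272}{5}$ ($J = - \frac{\left(-11\right) 8752}{5} = \left(- \frac{1}{5}\right) \left(-96272\right) = \frac{96272}{5} \approx 19254.0$)
$\left(J - 163234\right) \left(163537 - 477610\right) = \left(\frac{96272}{5} - 163234\right) \left(163537 - 477610\right) = \left(- \frac{719898}{5}\right) \left(-314073\right) = \frac{226100524554}{5}$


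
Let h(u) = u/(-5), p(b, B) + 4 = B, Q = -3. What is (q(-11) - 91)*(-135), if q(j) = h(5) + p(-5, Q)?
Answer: 13365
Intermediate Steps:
p(b, B) = -4 + B
h(u) = -u/5 (h(u) = u*(-⅕) = -u/5)
q(j) = -8 (q(j) = -⅕*5 + (-4 - 3) = -1 - 7 = -8)
(q(-11) - 91)*(-135) = (-8 - 91)*(-135) = -99*(-135) = 13365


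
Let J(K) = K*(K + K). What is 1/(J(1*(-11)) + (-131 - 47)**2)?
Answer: 1/31926 ≈ 3.1322e-5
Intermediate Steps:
J(K) = 2*K**2 (J(K) = K*(2*K) = 2*K**2)
1/(J(1*(-11)) + (-131 - 47)**2) = 1/(2*(1*(-11))**2 + (-131 - 47)**2) = 1/(2*(-11)**2 + (-178)**2) = 1/(2*121 + 31684) = 1/(242 + 31684) = 1/31926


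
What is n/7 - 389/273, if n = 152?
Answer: 5539/273 ≈ 20.289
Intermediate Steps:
n/7 - 389/273 = 152/7 - 389/273 = 5539/273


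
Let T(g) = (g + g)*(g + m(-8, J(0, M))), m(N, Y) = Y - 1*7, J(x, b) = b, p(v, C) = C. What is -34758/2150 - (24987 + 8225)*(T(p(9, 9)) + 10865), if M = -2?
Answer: -387912025879/1075 ≈ -3.6085e+8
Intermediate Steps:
m(N, Y) = -7 + Y (m(N, Y) = Y - 7 = -7 + Y)
T(g) = 2*g*(-9 + g) (T(g) = (g + g)*(g + (-7 - 2)) = (2*g)*(g - 9) = (2*g)*(-9 + g) = 2*g*(-9 + g))
-34758/2150 - (24987 + 8225)*(T(p(9, 9)) + 10865) = -34758/2150 - (24987 + 8225)*(2*9*(-9 + 9) + 10865) = -34758*1/2150 - 33212*(2*9*0 + 10865) = -17379/1075 - 33212*(0 + 10865) = -17379/1075 - 33212*10865 = -17379/1075 - 1*360848380 = -17379/1075 - 360848380 = -387912025879/1075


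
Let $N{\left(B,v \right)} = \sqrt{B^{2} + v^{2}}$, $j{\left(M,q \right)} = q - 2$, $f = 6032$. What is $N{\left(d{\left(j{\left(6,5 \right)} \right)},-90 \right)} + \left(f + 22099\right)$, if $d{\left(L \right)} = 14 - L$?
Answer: $28131 + \sqrt{8221} \approx 28222.0$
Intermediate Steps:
$j{\left(M,q \right)} = -2 + q$ ($j{\left(M,q \right)} = q - 2 = -2 + q$)
$N{\left(d{\left(j{\left(6,5 \right)} \right)},-90 \right)} + \left(f + 22099\right) = \sqrt{\left(14 - \left(-2 + 5\right)\right)^{2} + \left(-90\right)^{2}} + \left(6032 + 22099\right) = \sqrt{\left(14 - 3\right)^{2} + 8100} + 28131 = \sqrt{11^{2} + 8100} + 28131 = \sqrt{121 + 8100} + 28131 = \sqrt{8221} + 28131 = 28131 + \sqrt{8221}$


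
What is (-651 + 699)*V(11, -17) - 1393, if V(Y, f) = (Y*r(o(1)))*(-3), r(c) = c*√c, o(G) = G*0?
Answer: -1393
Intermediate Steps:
o(G) = 0
r(c) = c^(3/2)
V(Y, f) = 0 (V(Y, f) = (Y*0^(3/2))*(-3) = (Y*0)*(-3) = 0*(-3) = 0)
(-651 + 699)*V(11, -17) - 1393 = (-651 + 699)*0 - 1393 = 48*0 - 1393 = 0 - 1393 = -1393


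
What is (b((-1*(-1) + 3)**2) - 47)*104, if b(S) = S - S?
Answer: -4888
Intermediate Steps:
b(S) = 0
(b((-1*(-1) + 3)**2) - 47)*104 = (0 - 47)*104 = -47*104 = -4888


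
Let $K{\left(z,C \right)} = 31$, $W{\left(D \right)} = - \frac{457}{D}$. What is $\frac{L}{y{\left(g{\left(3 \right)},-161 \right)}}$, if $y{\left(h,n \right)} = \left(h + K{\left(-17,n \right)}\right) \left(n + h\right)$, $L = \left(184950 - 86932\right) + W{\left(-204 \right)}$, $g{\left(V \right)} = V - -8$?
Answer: $- \frac{19996129}{1285200} \approx -15.559$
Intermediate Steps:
$g{\left(V \right)} = 8 + V$ ($g{\left(V \right)} = V + 8 = 8 + V$)
$L = \frac{19996129}{204}$ ($L = \left(184950 - 86932\right) - \frac{457}{-204} = 98018 - - \frac{457}{204} = 98018 + \frac{457}{204} = \frac{19996129}{204} \approx 98020.0$)
$y{\left(h,n \right)} = \left(31 + h\right) \left(h + n\right)$ ($y{\left(h,n \right)} = \left(h + 31\right) \left(n + h\right) = \left(31 + h\right) \left(h + n\right)$)
$\frac{L}{y{\left(g{\left(3 \right)},-161 \right)}} = \frac{19996129}{204 \left(\left(8 + 3\right)^{2} + 31 \left(8 + 3\right) + 31 \left(-161\right) + \left(8 + 3\right) \left(-161\right)\right)} = \frac{19996129}{204 \left(11^{2} + 31 \cdot 11 - 4991 + 11 \left(-161\right)\right)} = \frac{19996129}{204 \left(121 + 341 - 4991 - 1771\right)} = \frac{19996129}{204 \left(-6300\right)} = \frac{19996129}{204} \left(- \frac{1}{6300}\right) = - \frac{19996129}{1285200}$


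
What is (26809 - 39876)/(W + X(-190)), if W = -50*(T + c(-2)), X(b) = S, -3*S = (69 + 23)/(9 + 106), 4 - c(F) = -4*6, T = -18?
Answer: 196005/7504 ≈ 26.120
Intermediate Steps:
c(F) = 28 (c(F) = 4 - (-4)*6 = 4 - 1*(-24) = 4 + 24 = 28)
S = -4/15 (S = -(69 + 23)/(3*(9 + 106)) = -92/(3*115) = -⅓*⅘ = -4/15 ≈ -0.26667)
X(b) = -4/15
W = -500 (W = -50*(-18 + 28) = -50*10 = -500)
(26809 - 39876)/(W + X(-190)) = (26809 - 39876)/(-500 - 4/15) = -13067/(-7504/15) = -13067*(-15/7504) = 196005/7504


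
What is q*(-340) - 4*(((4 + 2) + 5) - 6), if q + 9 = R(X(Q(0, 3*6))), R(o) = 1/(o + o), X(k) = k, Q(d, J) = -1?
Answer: 3210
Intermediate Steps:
R(o) = 1/(2*o)
q = -19/2 (q = -9 + (½)/(-1) = -9 + (½)*(-1) = -9 - ½ = -19/2 ≈ -9.5000)
q*(-340) - 4*(((4 + 2) + 5) - 6) = -19/2*(-340) - 4*(((4 + 2) + 5) - 6) = 3230 - 4*((6 + 5) - 6) = 3230 - 4*(11 - 6) = 3230 - 4*5 = 3230 - 20 = 3210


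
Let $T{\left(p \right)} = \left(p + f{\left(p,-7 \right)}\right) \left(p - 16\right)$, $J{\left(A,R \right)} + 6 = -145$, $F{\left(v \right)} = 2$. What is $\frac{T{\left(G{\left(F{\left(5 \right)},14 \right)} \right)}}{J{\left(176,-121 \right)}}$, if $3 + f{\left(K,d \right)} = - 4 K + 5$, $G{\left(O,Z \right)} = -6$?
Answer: $\frac{440}{151} \approx 2.9139$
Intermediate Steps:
$f{\left(K,d \right)} = 2 - 4 K$ ($f{\left(K,d \right)} = -3 - \left(-5 + 4 K\right) = 2 - 4 K$)
$J{\left(A,R \right)} = -151$ ($J{\left(A,R \right)} = -6 - 145 = -151$)
$T{\left(p \right)} = \left(-16 + p\right) \left(2 - 3 p\right)$ ($T{\left(p \right)} = \left(p - \left(-2 + 4 p\right)\right) \left(p - 16\right) = \left(2 - 3 p\right) \left(-16 + p\right) = \left(-16 + p\right) \left(2 - 3 p\right)$)
$\frac{T{\left(G{\left(F{\left(5 \right)},14 \right)} \right)}}{J{\left(176,-121 \right)}} = \frac{-32 - 3 \left(-6\right)^{2} + 50 \left(-6\right)}{-151} = \left(-32 - 108 - 300\right) \left(- \frac{1}{151}\right) = \left(-440\right) \left(- \frac{1}{151}\right) = \frac{440}{151}$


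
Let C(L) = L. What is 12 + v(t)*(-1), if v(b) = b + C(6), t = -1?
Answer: 7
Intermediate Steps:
v(b) = 6 + b (v(b) = b + 6 = 6 + b)
12 + v(t)*(-1) = 12 + (6 - 1)*(-1) = 12 + 5*(-1) = 12 - 5 = 7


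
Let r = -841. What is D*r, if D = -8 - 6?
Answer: 11774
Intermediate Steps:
D = -14
D*r = -14*(-841) = 11774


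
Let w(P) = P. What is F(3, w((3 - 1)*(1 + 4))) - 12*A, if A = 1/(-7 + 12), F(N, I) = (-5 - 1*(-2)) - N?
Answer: -42/5 ≈ -8.4000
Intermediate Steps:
F(N, I) = -3 - N (F(N, I) = (-5 + 2) - N = -3 - N)
A = ⅕ (A = 1/5 = ⅕ ≈ 0.20000)
F(3, w((3 - 1)*(1 + 4))) - 12*A = (-3 - 1*3) - 12*⅕ = (-3 - 3) - 12/5 = -6 - 12/5 = -42/5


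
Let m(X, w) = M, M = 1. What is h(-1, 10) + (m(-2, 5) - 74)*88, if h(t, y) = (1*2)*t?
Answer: -6426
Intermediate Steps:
m(X, w) = 1
h(t, y) = 2*t
h(-1, 10) + (m(-2, 5) - 74)*88 = 2*(-1) + (1 - 74)*88 = -2 - 73*88 = -2 - 6424 = -6426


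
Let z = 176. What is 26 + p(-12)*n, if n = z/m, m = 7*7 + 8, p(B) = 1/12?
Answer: 4490/171 ≈ 26.257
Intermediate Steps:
p(B) = 1/12
m = 57 (m = 49 + 8 = 57)
n = 176/57 ≈ 3.0877
26 + p(-12)*n = 26 + (1/12)*(176/57) = 26 + 44/171 = 4490/171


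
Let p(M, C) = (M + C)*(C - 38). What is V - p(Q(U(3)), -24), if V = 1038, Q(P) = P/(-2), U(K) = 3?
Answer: -543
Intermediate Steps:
Q(P) = -P/2 (Q(P) = P*(-½) = -P/2)
p(M, C) = (-38 + C)*(C + M) (p(M, C) = (C + M)*(-38 + C) = (-38 + C)*(C + M))
V - p(Q(U(3)), -24) = 1038 - ((-24)² - 38*(-24) - (-19)*3 - (-12)*3) = 1038 - (576 + 912 - 38*(-3/2) - 24*(-3/2)) = 1038 - (576 + 912 + 57 + 36) = 1038 - 1*1581 = 1038 - 1581 = -543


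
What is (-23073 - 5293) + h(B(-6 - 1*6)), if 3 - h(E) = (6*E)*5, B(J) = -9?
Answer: -28093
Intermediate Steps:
h(E) = 3 - 30*E (h(E) = 3 - 6*E*5 = 3 - 30*E)
(-23073 - 5293) + h(B(-6 - 1*6)) = (-23073 - 5293) + (3 - 30*(-9)) = -28366 + (3 + 270) = -28366 + 273 = -28093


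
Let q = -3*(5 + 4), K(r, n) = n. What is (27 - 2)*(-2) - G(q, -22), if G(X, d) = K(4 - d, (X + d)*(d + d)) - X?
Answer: -2233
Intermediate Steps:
q = -27 (q = -3*9 = -27)
G(X, d) = -X + 2*d*(X + d) (G(X, d) = (X + d)*(d + d) - X = (X + d)*(2*d) - X = 2*d*(X + d) - X = -X + 2*d*(X + d))
(27 - 2)*(-2) - G(q, -22) = (27 - 2)*(-2) - (-1*(-27) + 2*(-22)*(-27 - 22)) = 25*(-2) - (27 + 2*(-22)*(-49)) = -50 - (27 + 2156) = -50 - 1*2183 = -50 - 2183 = -2233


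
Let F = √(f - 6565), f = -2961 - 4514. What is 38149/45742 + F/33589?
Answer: 38149/45742 + 6*I*√390/33589 ≈ 0.834 + 0.0035277*I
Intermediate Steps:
f = -7475
F = 6*I*√390 (F = √(-7475 - 6565) = √(-14040) = 6*I*√390 ≈ 118.49*I)
38149/45742 + F/33589 = 38149/45742 + (6*I*√390)/33589 = 38149*(1/45742) + (6*I*√390)*(1/33589) = 38149/45742 + 6*I*√390/33589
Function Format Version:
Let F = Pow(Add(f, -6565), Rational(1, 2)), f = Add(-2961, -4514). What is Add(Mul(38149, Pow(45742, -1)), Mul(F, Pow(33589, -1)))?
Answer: Add(Rational(38149, 45742), Mul(Rational(6, 33589), I, Pow(390, Rational(1, 2)))) ≈ Add(0.83400, Mul(0.0035277, I))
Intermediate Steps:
f = -7475
F = Mul(6, I, Pow(390, Rational(1, 2))) (F = Pow(Add(-7475, -6565), Rational(1, 2)) = Pow(-14040, Rational(1, 2)) = Mul(6, I, Pow(390, Rational(1, 2))) ≈ Mul(118.49, I))
Add(Mul(38149, Pow(45742, -1)), Mul(F, Pow(33589, -1))) = Add(Mul(38149, Pow(45742, -1)), Mul(Mul(6, I, Pow(390, Rational(1, 2))), Pow(33589, -1))) = Add(Mul(38149, Rational(1, 45742)), Mul(Mul(6, I, Pow(390, Rational(1, 2))), Rational(1, 33589))) = Add(Rational(38149, 45742), Mul(Rational(6, 33589), I, Pow(390, Rational(1, 2))))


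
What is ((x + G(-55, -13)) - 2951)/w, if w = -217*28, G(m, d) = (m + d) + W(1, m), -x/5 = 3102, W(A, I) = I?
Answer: 4646/1519 ≈ 3.0586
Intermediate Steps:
x = -15510 (x = -5*3102 = -15510)
G(m, d) = d + 2*m (G(m, d) = (m + d) + m = (d + m) + m = d + 2*m)
w = -6076
((x + G(-55, -13)) - 2951)/w = ((-15510 + (-13 + 2*(-55))) - 2951)/(-6076) = ((-15510 + (-13 - 110)) - 2951)*(-1/6076) = ((-15510 - 123) - 2951)*(-1/6076) = (-15633 - 2951)*(-1/6076) = -18584*(-1/6076) = 4646/1519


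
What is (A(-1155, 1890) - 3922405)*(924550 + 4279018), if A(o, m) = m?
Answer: -20400666397520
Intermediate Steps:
(A(-1155, 1890) - 3922405)*(924550 + 4279018) = (1890 - 3922405)*(924550 + 4279018) = -3920515*5203568 = -20400666397520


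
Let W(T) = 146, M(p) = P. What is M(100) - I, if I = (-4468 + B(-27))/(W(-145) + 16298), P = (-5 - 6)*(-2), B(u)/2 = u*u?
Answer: 182389/8222 ≈ 22.183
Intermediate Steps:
B(u) = 2*u² (B(u) = 2*(u*u) = 2*u²)
P = 22 (P = -11*(-2) = 22)
M(p) = 22
I = -1505/8222 (I = (-4468 + 2*(-27)²)/(146 + 16298) = (-4468 + 2*729)/16444 = (-4468 + 1458)*(1/16444) = -3010*1/16444 = -1505/8222 ≈ -0.18305)
M(100) - I = 22 - 1*(-1505/8222) = 22 + 1505/8222 = 182389/8222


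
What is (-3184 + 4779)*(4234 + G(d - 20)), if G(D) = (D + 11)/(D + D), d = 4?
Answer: 216111335/32 ≈ 6.7535e+6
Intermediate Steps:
G(D) = (11 + D)/(2*D) (G(D) = (11 + D)/((2*D)) = (11 + D)*(1/(2*D)) = (11 + D)/(2*D))
(-3184 + 4779)*(4234 + G(d - 20)) = (-3184 + 4779)*(4234 + (11 + (4 - 20))/(2*(4 - 20))) = 1595*(4234 + (½)*(11 - 16)/(-16)) = 1595*(4234 + (½)*(-1/16)*(-5)) = 1595*(4234 + 5/32) = 1595*(135493/32) = 216111335/32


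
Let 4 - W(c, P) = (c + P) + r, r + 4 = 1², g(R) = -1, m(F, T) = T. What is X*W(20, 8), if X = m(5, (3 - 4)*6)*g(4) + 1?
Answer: -147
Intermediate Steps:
r = -3 (r = -4 + 1² = -4 + 1 = -3)
X = 7 (X = ((3 - 4)*6)*(-1) + 1 = -1*6*(-1) + 1 = -6*(-1) + 1 = 6 + 1 = 7)
W(c, P) = 7 - P - c (W(c, P) = 4 - ((c + P) - 3) = 4 - ((P + c) - 3) = 4 - (-3 + P + c) = 4 + (3 - P - c) = 7 - P - c)
X*W(20, 8) = 7*(7 - 1*8 - 1*20) = 7*(7 - 8 - 20) = 7*(-21) = -147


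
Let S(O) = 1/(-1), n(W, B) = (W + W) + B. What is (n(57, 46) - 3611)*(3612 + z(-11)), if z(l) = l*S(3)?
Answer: -12502973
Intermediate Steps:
n(W, B) = B + 2*W (n(W, B) = 2*W + B = B + 2*W)
S(O) = -1
z(l) = -l (z(l) = l*(-1) = -l)
(n(57, 46) - 3611)*(3612 + z(-11)) = ((46 + 2*57) - 3611)*(3612 - 1*(-11)) = ((46 + 114) - 3611)*(3612 + 11) = (160 - 3611)*3623 = -3451*3623 = -12502973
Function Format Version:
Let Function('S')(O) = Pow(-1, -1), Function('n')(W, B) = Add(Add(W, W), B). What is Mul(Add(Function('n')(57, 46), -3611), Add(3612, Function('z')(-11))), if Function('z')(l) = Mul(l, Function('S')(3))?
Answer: -12502973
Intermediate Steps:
Function('n')(W, B) = Add(B, Mul(2, W)) (Function('n')(W, B) = Add(Mul(2, W), B) = Add(B, Mul(2, W)))
Function('S')(O) = -1
Function('z')(l) = Mul(-1, l) (Function('z')(l) = Mul(l, -1) = Mul(-1, l))
Mul(Add(Function('n')(57, 46), -3611), Add(3612, Function('z')(-11))) = Mul(Add(Add(46, Mul(2, 57)), -3611), Add(3612, Mul(-1, -11))) = Mul(Add(Add(46, 114), -3611), Add(3612, 11)) = Mul(Add(160, -3611), 3623) = Mul(-3451, 3623) = -12502973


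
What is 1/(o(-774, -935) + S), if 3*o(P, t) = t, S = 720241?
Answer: 3/2159788 ≈ 1.3890e-6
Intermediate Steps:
o(P, t) = t/3
1/(o(-774, -935) + S) = 1/((⅓)*(-935) + 720241) = 1/(-935/3 + 720241) = 1/(2159788/3) = 3/2159788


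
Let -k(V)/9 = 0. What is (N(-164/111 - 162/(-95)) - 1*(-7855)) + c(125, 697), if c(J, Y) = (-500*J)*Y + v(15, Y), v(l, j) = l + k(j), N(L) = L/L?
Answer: -43554629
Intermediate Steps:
N(L) = 1
k(V) = 0 (k(V) = -9*0 = 0)
v(l, j) = l (v(l, j) = l + 0 = l)
c(J, Y) = 15 - 500*J*Y (c(J, Y) = (-500*J)*Y + 15 = -500*J*Y + 15 = 15 - 500*J*Y)
(N(-164/111 - 162/(-95)) - 1*(-7855)) + c(125, 697) = (1 - 1*(-7855)) + (15 - 500*125*697) = (1 + 7855) + (15 - 43562500) = 7856 - 43562485 = -43554629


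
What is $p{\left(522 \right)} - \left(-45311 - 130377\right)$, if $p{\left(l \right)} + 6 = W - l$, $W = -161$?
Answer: $174999$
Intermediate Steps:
$p{\left(l \right)} = -167 - l$ ($p{\left(l \right)} = -6 - \left(161 + l\right) = -167 - l$)
$p{\left(522 \right)} - \left(-45311 - 130377\right) = \left(-167 - 522\right) - \left(-45311 - 130377\right) = \left(-167 - 522\right) - -175688 = -689 + 175688 = 174999$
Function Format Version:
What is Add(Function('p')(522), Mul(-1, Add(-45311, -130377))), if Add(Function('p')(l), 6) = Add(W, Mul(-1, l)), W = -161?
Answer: 174999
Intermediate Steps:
Function('p')(l) = Add(-167, Mul(-1, l)) (Function('p')(l) = Add(-6, Add(-161, Mul(-1, l))) = Add(-167, Mul(-1, l)))
Add(Function('p')(522), Mul(-1, Add(-45311, -130377))) = Add(Add(-167, Mul(-1, 522)), Mul(-1, Add(-45311, -130377))) = Add(Add(-167, -522), Mul(-1, -175688)) = Add(-689, 175688) = 174999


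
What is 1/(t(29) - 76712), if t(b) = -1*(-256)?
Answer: -1/76456 ≈ -1.3079e-5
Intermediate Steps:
t(b) = 256
1/(t(29) - 76712) = 1/(256 - 76712) = 1/(-76456) = -1/76456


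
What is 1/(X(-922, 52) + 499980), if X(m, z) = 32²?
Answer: 1/501004 ≈ 1.9960e-6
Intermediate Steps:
X(m, z) = 1024
1/(X(-922, 52) + 499980) = 1/(1024 + 499980) = 1/501004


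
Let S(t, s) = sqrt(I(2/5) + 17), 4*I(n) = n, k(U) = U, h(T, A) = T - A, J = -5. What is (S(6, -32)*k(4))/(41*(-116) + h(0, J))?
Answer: -6*sqrt(190)/23755 ≈ -0.0034816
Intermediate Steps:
I(n) = n/4
S(t, s) = 3*sqrt(190)/10 (S(t, s) = sqrt((2/5)/4 + 17) = sqrt((2*(1/5))/4 + 17) = sqrt((1/4)*(2/5) + 17) = sqrt(1/10 + 17) = sqrt(171/10) = 3*sqrt(190)/10)
(S(6, -32)*k(4))/(41*(-116) + h(0, J)) = ((3*sqrt(190)/10)*4)/(41*(-116) + (0 - 1*(-5))) = (6*sqrt(190)/5)/(-4756 + (0 + 5)) = (6*sqrt(190)/5)/(-4756 + 5) = (6*sqrt(190)/5)/(-4751) = (6*sqrt(190)/5)*(-1/4751) = -6*sqrt(190)/23755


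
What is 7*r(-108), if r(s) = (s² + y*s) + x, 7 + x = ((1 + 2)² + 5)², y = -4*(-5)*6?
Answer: -7749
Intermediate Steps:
y = 120 (y = 20*6 = 120)
x = 189 (x = -7 + ((1 + 2)² + 5)² = -7 + (3² + 5)² = -7 + (9 + 5)² = -7 + 14² = -7 + 196 = 189)
r(s) = 189 + s² + 120*s (r(s) = (s² + 120*s) + 189 = 189 + s² + 120*s)
7*r(-108) = 7*(189 + (-108)² + 120*(-108)) = 7*(189 + 11664 - 12960) = 7*(-1107) = -7749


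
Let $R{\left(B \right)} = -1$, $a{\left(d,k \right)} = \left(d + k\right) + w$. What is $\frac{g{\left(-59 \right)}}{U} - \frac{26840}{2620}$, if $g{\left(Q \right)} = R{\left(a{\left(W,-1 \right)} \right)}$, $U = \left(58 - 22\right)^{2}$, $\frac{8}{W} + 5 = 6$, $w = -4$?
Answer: $- \frac{1739363}{169776} \approx -10.245$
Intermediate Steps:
$W = 8$ ($W = \frac{8}{-5 + 6} = \frac{8}{1} = 8 \cdot 1 = 8$)
$a{\left(d,k \right)} = -4 + d + k$ ($a{\left(d,k \right)} = \left(d + k\right) - 4 = -4 + d + k$)
$U = 1296$ ($U = 36^{2} = 1296$)
$g{\left(Q \right)} = -1$
$\frac{g{\left(-59 \right)}}{U} - \frac{26840}{2620} = - \frac{1}{1296} - \frac{26840}{2620} = \left(-1\right) \frac{1}{1296} - \frac{1342}{131} = - \frac{1}{1296} - \frac{1342}{131} = - \frac{1739363}{169776}$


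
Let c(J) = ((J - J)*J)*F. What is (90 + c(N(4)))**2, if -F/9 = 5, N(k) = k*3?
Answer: 8100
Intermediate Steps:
N(k) = 3*k
F = -45 (F = -9*5 = -45)
c(J) = 0 (c(J) = ((J - J)*J)*(-45) = (0*J)*(-45) = 0*(-45) = 0)
(90 + c(N(4)))**2 = (90 + 0)**2 = 90**2 = 8100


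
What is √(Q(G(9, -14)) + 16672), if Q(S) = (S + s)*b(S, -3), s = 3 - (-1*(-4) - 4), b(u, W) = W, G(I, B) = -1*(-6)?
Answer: √16645 ≈ 129.02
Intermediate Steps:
G(I, B) = 6
s = 3 (s = 3 - (4 - 4) = 3 - 1*0 = 3 + 0 = 3)
Q(S) = -9 - 3*S (Q(S) = (S + 3)*(-3) = (3 + S)*(-3) = -9 - 3*S)
√(Q(G(9, -14)) + 16672) = √((-9 - 3*6) + 16672) = √((-9 - 18) + 16672) = √(-27 + 16672) = √16645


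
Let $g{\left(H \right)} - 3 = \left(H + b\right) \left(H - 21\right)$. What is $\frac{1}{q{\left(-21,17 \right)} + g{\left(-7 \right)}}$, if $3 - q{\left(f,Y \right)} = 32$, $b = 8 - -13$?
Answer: $- \frac{1}{418} \approx -0.0023923$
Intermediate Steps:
$b = 21$ ($b = 8 + 13 = 21$)
$q{\left(f,Y \right)} = -29$ ($q{\left(f,Y \right)} = 3 - 32 = -29$)
$g{\left(H \right)} = 3 + \left(-21 + H\right) \left(21 + H\right)$ ($g{\left(H \right)} = 3 + \left(H + 21\right) \left(H - 21\right) = 3 + \left(21 + H\right) \left(-21 + H\right) = 3 + \left(-21 + H\right) \left(21 + H\right)$)
$\frac{1}{q{\left(-21,17 \right)} + g{\left(-7 \right)}} = \frac{1}{-29 - \left(438 - \left(-7\right)^{2}\right)} = \frac{1}{-29 + \left(-438 + 49\right)} = \frac{1}{-29 - 389} = \frac{1}{-418} = - \frac{1}{418}$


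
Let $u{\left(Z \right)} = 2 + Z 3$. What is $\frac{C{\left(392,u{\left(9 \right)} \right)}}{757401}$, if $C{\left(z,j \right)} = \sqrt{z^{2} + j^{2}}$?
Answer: $\frac{\sqrt{154505}}{757401} \approx 0.00051897$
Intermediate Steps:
$u{\left(Z \right)} = 2 + 3 Z$
$C{\left(z,j \right)} = \sqrt{j^{2} + z^{2}}$
$\frac{C{\left(392,u{\left(9 \right)} \right)}}{757401} = \frac{\sqrt{\left(2 + 3 \cdot 9\right)^{2} + 392^{2}}}{757401} = \sqrt{\left(2 + 27\right)^{2} + 153664} \cdot \frac{1}{757401} = \sqrt{29^{2} + 153664} \cdot \frac{1}{757401} = \sqrt{841 + 153664} \cdot \frac{1}{757401} = \sqrt{154505} \cdot \frac{1}{757401} = \frac{\sqrt{154505}}{757401}$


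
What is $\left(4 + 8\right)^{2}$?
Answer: $144$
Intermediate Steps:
$\left(4 + 8\right)^{2} = 12^{2} = 144$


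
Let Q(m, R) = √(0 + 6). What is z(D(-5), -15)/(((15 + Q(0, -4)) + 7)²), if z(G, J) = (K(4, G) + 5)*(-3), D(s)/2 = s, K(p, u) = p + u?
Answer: 3/(22 + √6)² ≈ 0.0050186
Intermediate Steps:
Q(m, R) = √6
D(s) = 2*s
z(G, J) = -27 - 3*G (z(G, J) = ((4 + G) + 5)*(-3) = (9 + G)*(-3) = -27 - 3*G)
z(D(-5), -15)/(((15 + Q(0, -4)) + 7)²) = (-27 - 6*(-5))/(((15 + √6) + 7)²) = (-27 - 3*(-10))/((22 + √6)²) = (-27 + 30)/(22 + √6)² = 3/(22 + √6)²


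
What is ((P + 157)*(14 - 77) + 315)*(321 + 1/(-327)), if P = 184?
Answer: -740640096/109 ≈ -6.7949e+6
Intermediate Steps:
((P + 157)*(14 - 77) + 315)*(321 + 1/(-327)) = ((184 + 157)*(14 - 77) + 315)*(321 + 1/(-327)) = (341*(-63) + 315)*(321 - 1/327) = (-21483 + 315)*(104966/327) = -21168*104966/327 = -740640096/109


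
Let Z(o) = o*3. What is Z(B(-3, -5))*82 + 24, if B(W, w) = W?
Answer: -714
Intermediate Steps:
Z(o) = 3*o
Z(B(-3, -5))*82 + 24 = (3*(-3))*82 + 24 = -9*82 + 24 = -738 + 24 = -714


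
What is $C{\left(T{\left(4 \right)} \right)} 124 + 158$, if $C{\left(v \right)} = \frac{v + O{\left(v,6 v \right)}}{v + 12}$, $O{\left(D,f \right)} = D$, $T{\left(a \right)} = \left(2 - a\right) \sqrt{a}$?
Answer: $34$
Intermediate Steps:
$T{\left(a \right)} = \sqrt{a} \left(2 - a\right)$
$C{\left(v \right)} = \frac{2 v}{12 + v}$ ($C{\left(v \right)} = \frac{v + v}{v + 12} = \frac{2 v}{12 + v}$)
$C{\left(T{\left(4 \right)} \right)} 124 + 158 = \frac{2 \sqrt{4} \left(2 - 4\right)}{12 + \sqrt{4} \left(2 - 4\right)} 124 + 158 = \frac{2 \cdot 2 \left(2 - 4\right)}{12 + 2 \left(2 - 4\right)} 124 + 158 = \frac{2 \cdot 2 \left(-2\right)}{12 + 2 \left(-2\right)} 124 + 158 = 2 \left(-4\right) \frac{1}{12 - 4} \cdot 124 + 158 = 2 \left(-4\right) \frac{1}{8} \cdot 124 + 158 = \left(-1\right) 124 + 158 = -124 + 158 = 34$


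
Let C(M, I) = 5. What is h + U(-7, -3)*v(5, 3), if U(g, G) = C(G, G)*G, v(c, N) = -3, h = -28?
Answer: 17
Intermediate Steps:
U(g, G) = 5*G
h + U(-7, -3)*v(5, 3) = -28 + (5*(-3))*(-3) = -28 - 15*(-3) = -28 + 45 = 17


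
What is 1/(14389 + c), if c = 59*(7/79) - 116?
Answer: 79/1127980 ≈ 7.0037e-5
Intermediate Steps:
c = -8751/79 (c = 59*(7*(1/79)) - 116 = 59*(7/79) - 116 = 413/79 - 116 = -8751/79 ≈ -110.77)
1/(14389 + c) = 1/(14389 - 8751/79) = 1/(1127980/79) = 79/1127980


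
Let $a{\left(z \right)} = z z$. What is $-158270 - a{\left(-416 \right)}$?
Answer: $-331326$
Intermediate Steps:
$a{\left(z \right)} = z^{2}$
$-158270 - a{\left(-416 \right)} = -158270 - \left(-416\right)^{2} = -158270 - 173056 = -331326$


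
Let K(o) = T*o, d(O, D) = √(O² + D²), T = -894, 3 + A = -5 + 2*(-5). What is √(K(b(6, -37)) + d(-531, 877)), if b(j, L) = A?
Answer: √(16092 + √1051090) ≈ 130.83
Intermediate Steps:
A = -18 (A = -3 + (-5 + 2*(-5)) = -3 + (-5 - 10) = -3 - 15 = -18)
b(j, L) = -18
d(O, D) = √(D² + O²)
K(o) = -894*o
√(K(b(6, -37)) + d(-531, 877)) = √(-894*(-18) + √(877² + (-531)²)) = √(16092 + √(769129 + 281961)) = √(16092 + √1051090)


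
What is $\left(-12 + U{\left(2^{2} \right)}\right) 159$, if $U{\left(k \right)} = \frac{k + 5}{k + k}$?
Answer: $- \frac{13833}{8} \approx -1729.1$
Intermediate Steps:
$U{\left(k \right)} = \frac{5 + k}{2 k}$
$\left(-12 + U{\left(2^{2} \right)}\right) 159 = \left(-12 + \frac{5 + 2^{2}}{2 \cdot 2^{2}}\right) 159 = \left(-12 + \frac{5 + 4}{2 \cdot 4}\right) 159 = \left(-12 + \frac{1}{2} \cdot \frac{1}{4} \cdot 9\right) 159 = \left(-12 + \frac{9}{8}\right) 159 = \left(- \frac{87}{8}\right) 159 = - \frac{13833}{8}$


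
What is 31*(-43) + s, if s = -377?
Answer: -1710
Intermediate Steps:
31*(-43) + s = 31*(-43) - 377 = -1333 - 377 = -1710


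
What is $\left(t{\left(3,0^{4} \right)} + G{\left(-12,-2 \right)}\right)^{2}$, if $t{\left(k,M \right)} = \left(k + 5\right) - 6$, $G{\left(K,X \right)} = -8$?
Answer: $36$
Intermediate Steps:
$t{\left(k,M \right)} = -1 + k$ ($t{\left(k,M \right)} = \left(5 + k\right) - 6 = -1 + k$)
$\left(t{\left(3,0^{4} \right)} + G{\left(-12,-2 \right)}\right)^{2} = \left(\left(-1 + 3\right) - 8\right)^{2} = \left(2 - 8\right)^{2} = \left(-6\right)^{2} = 36$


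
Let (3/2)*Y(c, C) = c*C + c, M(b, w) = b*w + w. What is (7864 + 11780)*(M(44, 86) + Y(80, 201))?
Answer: 287653640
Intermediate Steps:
M(b, w) = w + b*w
Y(c, C) = 2*c/3 + 2*C*c/3 (Y(c, C) = 2*(c*C + c)/3 = 2*(C*c + c)/3 = 2*(c + C*c)/3 = 2*c/3 + 2*C*c/3)
(7864 + 11780)*(M(44, 86) + Y(80, 201)) = (7864 + 11780)*(86*(1 + 44) + (⅔)*80*(1 + 201)) = 19644*(86*45 + (⅔)*80*202) = 19644*(3870 + 32320/3) = 19644*(43930/3) = 287653640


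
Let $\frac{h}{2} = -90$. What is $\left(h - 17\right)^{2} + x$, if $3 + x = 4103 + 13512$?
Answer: $56421$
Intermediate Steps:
$h = -180$ ($h = 2 \left(-90\right) = -180$)
$x = 17612$ ($x = -3 + \left(4103 + 13512\right) = -3 + 17615 = 17612$)
$\left(h - 17\right)^{2} + x = \left(-180 - 17\right)^{2} + 17612 = \left(-197\right)^{2} + 17612 = 38809 + 17612 = 56421$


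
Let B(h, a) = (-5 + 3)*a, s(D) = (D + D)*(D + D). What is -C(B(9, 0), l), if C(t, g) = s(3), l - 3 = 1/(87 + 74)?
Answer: -36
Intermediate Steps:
s(D) = 4*D² (s(D) = (2*D)*(2*D) = 4*D²)
l = 484/161 (l = 3 + 1/(87 + 74) = 3 + 1/161 = 484/161 ≈ 3.0062)
B(h, a) = -2*a
C(t, g) = 36 (C(t, g) = 4*3² = 4*9 = 36)
-C(B(9, 0), l) = -1*36 = -36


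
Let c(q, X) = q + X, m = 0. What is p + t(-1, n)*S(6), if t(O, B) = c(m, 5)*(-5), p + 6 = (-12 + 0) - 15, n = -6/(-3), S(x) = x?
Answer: -183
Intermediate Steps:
c(q, X) = X + q
n = 2 (n = -6*(-⅓) = 2)
p = -33 (p = -6 + ((-12 + 0) - 15) = -6 + (-12 - 15) = -6 - 27 = -33)
t(O, B) = -25 (t(O, B) = (5 + 0)*(-5) = 5*(-5) = -25)
p + t(-1, n)*S(6) = -33 - 25*6 = -33 - 150 = -183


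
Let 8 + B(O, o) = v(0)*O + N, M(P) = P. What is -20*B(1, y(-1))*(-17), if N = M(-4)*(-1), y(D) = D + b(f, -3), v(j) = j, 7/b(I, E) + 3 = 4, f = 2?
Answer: -1360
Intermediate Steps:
b(I, E) = 7 (b(I, E) = 7/(-3 + 4) = 7/1 = 7*1 = 7)
y(D) = 7 + D (y(D) = D + 7 = 7 + D)
N = 4 (N = -4*(-1) = 4)
B(O, o) = -4 (B(O, o) = -8 + (0*O + 4) = -8 + (0 + 4) = -8 + 4 = -4)
-20*B(1, y(-1))*(-17) = -20*(-4)*(-17) = 80*(-17) = -1360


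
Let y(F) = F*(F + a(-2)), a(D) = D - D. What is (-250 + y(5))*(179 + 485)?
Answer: -149400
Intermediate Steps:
a(D) = 0
y(F) = F**2 (y(F) = F*(F + 0) = F*F = F**2)
(-250 + y(5))*(179 + 485) = (-250 + 5**2)*(179 + 485) = (-250 + 25)*664 = -225*664 = -149400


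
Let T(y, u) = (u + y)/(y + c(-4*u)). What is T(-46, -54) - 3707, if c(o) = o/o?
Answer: -33343/9 ≈ -3704.8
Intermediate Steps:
c(o) = 1
T(y, u) = (u + y)/(1 + y) (T(y, u) = (u + y)/(y + 1) = (u + y)/(1 + y))
T(-46, -54) - 3707 = (-54 - 46)/(1 - 46) - 3707 = -100/(-45) - 3707 = -1/45*(-100) - 3707 = 20/9 - 3707 = -33343/9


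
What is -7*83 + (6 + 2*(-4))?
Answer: -583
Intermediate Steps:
-7*83 + (6 + 2*(-4)) = -581 + (6 - 8) = -581 - 2 = -583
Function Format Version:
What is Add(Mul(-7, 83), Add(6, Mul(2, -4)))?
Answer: -583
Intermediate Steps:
Add(Mul(-7, 83), Add(6, Mul(2, -4))) = Add(-581, Add(6, -8)) = Add(-581, -2) = -583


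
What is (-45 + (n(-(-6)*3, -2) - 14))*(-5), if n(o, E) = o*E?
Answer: 475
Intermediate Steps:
n(o, E) = E*o
(-45 + (n(-(-6)*3, -2) - 14))*(-5) = (-45 + (-(-4)*(-3*3) - 14))*(-5) = (-45 + (-(-4)*(-9) - 14))*(-5) = (-45 + (-2*18 - 14))*(-5) = (-45 + (-36 - 14))*(-5) = (-45 - 50)*(-5) = -95*(-5) = 475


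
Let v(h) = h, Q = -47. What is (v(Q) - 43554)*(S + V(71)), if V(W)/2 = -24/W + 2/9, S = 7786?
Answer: -216919596706/639 ≈ -3.3947e+8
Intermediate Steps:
V(W) = 4/9 - 48/W (V(W) = 2*(-24/W + 2/9) = 2*(2/9 - 24/W) = 4/9 - 48/W)
(v(Q) - 43554)*(S + V(71)) = (-47 - 43554)*(7786 + (4/9 - 48/71)) = -43601*(7786 + (4/9 - 48*1/71)) = -43601*(7786 + (4/9 - 48/71)) = -43601*(7786 - 148/639) = -43601*4975106/639 = -216919596706/639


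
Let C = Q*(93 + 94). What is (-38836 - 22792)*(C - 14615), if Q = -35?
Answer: 1304048480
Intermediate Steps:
C = -6545 (C = -35*(93 + 94) = -35*187 = -6545)
(-38836 - 22792)*(C - 14615) = (-38836 - 22792)*(-6545 - 14615) = -61628*(-21160) = 1304048480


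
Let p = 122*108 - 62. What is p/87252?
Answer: 6557/43626 ≈ 0.15030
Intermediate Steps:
p = 13114 (p = 13176 - 62 = 13114)
p/87252 = 13114/87252 = 13114*(1/87252) = 6557/43626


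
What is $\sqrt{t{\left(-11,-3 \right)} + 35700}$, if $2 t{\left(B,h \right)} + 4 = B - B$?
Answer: $\sqrt{35698} \approx 188.94$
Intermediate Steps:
$t{\left(B,h \right)} = -2$ ($t{\left(B,h \right)} = -2 + \frac{B - B}{2} = -2 + \frac{1}{2} \cdot 0 = -2 + 0 = -2$)
$\sqrt{t{\left(-11,-3 \right)} + 35700} = \sqrt{-2 + 35700} = \sqrt{35698}$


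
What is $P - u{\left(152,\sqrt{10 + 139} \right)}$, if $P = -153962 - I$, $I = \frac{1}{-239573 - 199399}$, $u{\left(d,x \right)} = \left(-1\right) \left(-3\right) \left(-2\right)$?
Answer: $- \frac{67582373231}{438972} \approx -1.5396 \cdot 10^{5}$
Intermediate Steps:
$u{\left(d,x \right)} = -6$ ($u{\left(d,x \right)} = 3 \left(-2\right) = -6$)
$I = - \frac{1}{438972}$ ($I = \frac{1}{-438972} = - \frac{1}{438972} \approx -2.2781 \cdot 10^{-6}$)
$P = - \frac{67585007063}{438972}$ ($P = -153962 - - \frac{1}{438972} = -153962 + \frac{1}{438972} = - \frac{67585007063}{438972} \approx -1.5396 \cdot 10^{5}$)
$P - u{\left(152,\sqrt{10 + 139} \right)} = - \frac{67585007063}{438972} - -6 = - \frac{67585007063}{438972} + 6 = - \frac{67582373231}{438972}$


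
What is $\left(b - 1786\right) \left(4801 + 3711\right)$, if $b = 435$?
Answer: $-11499712$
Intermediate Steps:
$\left(b - 1786\right) \left(4801 + 3711\right) = \left(435 - 1786\right) \left(4801 + 3711\right) = \left(-1351\right) 8512 = -11499712$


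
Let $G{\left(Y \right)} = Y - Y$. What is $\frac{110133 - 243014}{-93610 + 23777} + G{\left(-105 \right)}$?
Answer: $\frac{132881}{69833} \approx 1.9028$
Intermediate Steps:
$G{\left(Y \right)} = 0$
$\frac{110133 - 243014}{-93610 + 23777} + G{\left(-105 \right)} = \frac{110133 - 243014}{-93610 + 23777} + 0 = - \frac{132881}{-69833} + 0 = \left(-132881\right) \left(- \frac{1}{69833}\right) + 0 = \frac{132881}{69833} + 0 = \frac{132881}{69833}$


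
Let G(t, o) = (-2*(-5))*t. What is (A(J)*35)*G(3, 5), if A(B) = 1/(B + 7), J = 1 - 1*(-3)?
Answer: 1050/11 ≈ 95.455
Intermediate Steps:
J = 4 (J = 1 + 3 = 4)
A(B) = 1/(7 + B)
G(t, o) = 10*t
(A(J)*35)*G(3, 5) = (35/(7 + 4))*(10*3) = (35/11)*30 = 1050/11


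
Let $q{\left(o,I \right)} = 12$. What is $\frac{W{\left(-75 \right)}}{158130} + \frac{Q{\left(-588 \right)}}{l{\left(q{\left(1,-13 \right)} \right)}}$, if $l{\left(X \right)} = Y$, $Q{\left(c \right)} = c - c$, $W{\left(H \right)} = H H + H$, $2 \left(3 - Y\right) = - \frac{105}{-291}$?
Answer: $\frac{185}{5271} \approx 0.035098$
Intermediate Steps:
$Y = \frac{547}{194}$ ($Y = 3 - \frac{\left(-105\right) \frac{1}{-291}}{2} = 3 - \frac{\left(-105\right) \left(- \frac{1}{291}\right)}{2} = 3 - \frac{35}{194} = \frac{547}{194} \approx 2.8196$)
$W{\left(H \right)} = H + H^{2}$ ($W{\left(H \right)} = H^{2} + H = H + H^{2}$)
$Q{\left(c \right)} = 0$
$l{\left(X \right)} = \frac{547}{194}$
$\frac{W{\left(-75 \right)}}{158130} + \frac{Q{\left(-588 \right)}}{l{\left(q{\left(1,-13 \right)} \right)}} = \frac{\left(-75\right) \left(1 - 75\right)}{158130} + \frac{0}{\frac{547}{194}} = \left(-75\right) \left(-74\right) \frac{1}{158130} + 0 \cdot \frac{194}{547} = 5550 \cdot \frac{1}{158130} + 0 = \frac{185}{5271} + 0 = \frac{185}{5271}$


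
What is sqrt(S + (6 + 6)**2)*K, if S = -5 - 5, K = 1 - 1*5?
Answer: -4*sqrt(134) ≈ -46.303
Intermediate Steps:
K = -4 (K = 1 - 5 = -4)
S = -10
sqrt(S + (6 + 6)**2)*K = sqrt(-10 + (6 + 6)**2)*(-4) = sqrt(-10 + 12**2)*(-4) = sqrt(-10 + 144)*(-4) = sqrt(134)*(-4) = -4*sqrt(134)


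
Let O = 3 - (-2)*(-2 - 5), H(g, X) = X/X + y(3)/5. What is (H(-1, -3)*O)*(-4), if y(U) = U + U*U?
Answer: 748/5 ≈ 149.60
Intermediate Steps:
y(U) = U + U²
H(g, X) = 17/5 (H(g, X) = X/X + (3*(1 + 3))/5 = 1 + (3*4)*(⅕) = 1 + 12*(⅕) = 1 + 12/5 = 17/5)
O = -11 (O = 3 - (-2)*(-7) = 3 - 1*14 = 3 - 14 = -11)
(H(-1, -3)*O)*(-4) = ((17/5)*(-11))*(-4) = -187/5*(-4) = 748/5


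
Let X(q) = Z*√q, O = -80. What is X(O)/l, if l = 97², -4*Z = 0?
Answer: 0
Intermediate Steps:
Z = 0 (Z = -¼*0 = 0)
l = 9409
X(q) = 0 (X(q) = 0*√q = 0)
X(O)/l = 0/9409 = 0*(1/9409) = 0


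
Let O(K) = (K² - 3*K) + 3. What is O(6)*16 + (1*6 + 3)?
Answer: 345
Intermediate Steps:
O(K) = 3 + K² - 3*K
O(6)*16 + (1*6 + 3) = (3 + 6² - 3*6)*16 + (1*6 + 3) = (3 + 36 - 18)*16 + (6 + 3) = 21*16 + 9 = 336 + 9 = 345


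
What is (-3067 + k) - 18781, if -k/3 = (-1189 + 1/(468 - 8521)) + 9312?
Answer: -372185498/8053 ≈ -46217.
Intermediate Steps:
k = -196243554/8053 (k = -3*((-1189 + 1/(468 - 8521)) + 9312) = -3*((-1189 + 1/(-8053)) + 9312) = -3*((-1189 - 1/8053) + 9312) = -3*(-9575018/8053 + 9312) = -3*65414518/8053 = -196243554/8053 ≈ -24369.)
(-3067 + k) - 18781 = (-3067 - 196243554/8053) - 18781 = -220942105/8053 - 18781 = -372185498/8053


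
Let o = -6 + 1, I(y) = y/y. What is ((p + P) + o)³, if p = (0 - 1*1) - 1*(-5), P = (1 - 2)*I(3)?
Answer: -8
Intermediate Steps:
I(y) = 1
P = -1 (P = (1 - 2)*1 = -1*1 = -1)
p = 4 (p = (0 - 1) + 5 = -1 + 5 = 4)
o = -5
((p + P) + o)³ = ((4 - 1) - 5)³ = (3 - 5)³ = (-2)³ = -8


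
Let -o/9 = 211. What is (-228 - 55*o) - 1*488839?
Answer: -384622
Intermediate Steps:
o = -1899 (o = -9*211 = -1899)
(-228 - 55*o) - 1*488839 = (-228 - 55*(-1899)) - 1*488839 = (-228 + 104445) - 488839 = 104217 - 488839 = -384622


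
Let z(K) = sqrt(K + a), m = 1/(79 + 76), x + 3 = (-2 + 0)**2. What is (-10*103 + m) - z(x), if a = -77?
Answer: -159649/155 - 2*I*sqrt(19) ≈ -1030.0 - 8.7178*I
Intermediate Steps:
x = 1 (x = -3 + (-2 + 0)**2 = -3 + (-2)**2 = -3 + 4 = 1)
m = 1/155 ≈ 0.0064516
z(K) = sqrt(-77 + K) (z(K) = sqrt(K - 77) = sqrt(-77 + K))
(-10*103 + m) - z(x) = (-10*103 + 1/155) - sqrt(-77 + 1) = (-1030 + 1/155) - sqrt(-76) = -159649/155 - 2*I*sqrt(19)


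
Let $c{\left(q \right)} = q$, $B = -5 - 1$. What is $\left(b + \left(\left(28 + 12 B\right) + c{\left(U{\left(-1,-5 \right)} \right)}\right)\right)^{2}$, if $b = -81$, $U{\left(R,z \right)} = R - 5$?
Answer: $17161$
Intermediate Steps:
$B = -6$ ($B = -5 - 1 = -6$)
$U{\left(R,z \right)} = -5 + R$ ($U{\left(R,z \right)} = R - 5 = -5 + R$)
$\left(b + \left(\left(28 + 12 B\right) + c{\left(U{\left(-1,-5 \right)} \right)}\right)\right)^{2} = \left(-81 + \left(\left(28 + 12 \left(-6\right)\right) - 6\right)\right)^{2} = \left(-81 + \left(\left(28 - 72\right) - 6\right)\right)^{2} = \left(-81 - 50\right)^{2} = \left(-131\right)^{2} = 17161$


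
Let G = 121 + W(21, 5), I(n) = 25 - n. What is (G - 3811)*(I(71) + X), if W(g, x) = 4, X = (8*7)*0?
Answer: 169556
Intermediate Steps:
X = 0 (X = 56*0 = 0)
G = 125 (G = 121 + 4 = 125)
(G - 3811)*(I(71) + X) = (125 - 3811)*((25 - 1*71) + 0) = -3686*((25 - 71) + 0) = -3686*(-46 + 0) = -3686*(-46) = 169556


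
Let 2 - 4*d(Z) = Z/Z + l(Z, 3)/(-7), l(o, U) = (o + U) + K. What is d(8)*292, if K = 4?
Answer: 1606/7 ≈ 229.43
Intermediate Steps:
l(o, U) = 4 + U + o (l(o, U) = (o + U) + 4 = (U + o) + 4 = 4 + U + o)
d(Z) = ½ + Z/28 (d(Z) = ½ - (Z/Z + (4 + 3 + Z)/(-7))/4 = ½ - (1 + (7 + Z)*(-⅐))/4 = ½ - (1 + (-1 - Z/7))/4 = ½ - (-1)*Z/28 = ½ + Z/28)
d(8)*292 = (½ + (1/28)*8)*292 = (½ + 2/7)*292 = (11/14)*292 = 1606/7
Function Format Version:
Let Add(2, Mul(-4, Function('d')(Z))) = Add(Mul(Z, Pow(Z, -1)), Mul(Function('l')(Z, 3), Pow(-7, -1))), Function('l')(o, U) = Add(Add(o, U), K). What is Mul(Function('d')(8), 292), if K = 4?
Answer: Rational(1606, 7) ≈ 229.43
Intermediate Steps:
Function('l')(o, U) = Add(4, U, o) (Function('l')(o, U) = Add(Add(o, U), 4) = Add(Add(U, o), 4) = Add(4, U, o))
Function('d')(Z) = Add(Rational(1, 2), Mul(Rational(1, 28), Z)) (Function('d')(Z) = Add(Rational(1, 2), Mul(Rational(-1, 4), Add(Mul(Z, Pow(Z, -1)), Mul(Add(4, 3, Z), Pow(-7, -1))))) = Add(Rational(1, 2), Mul(Rational(-1, 4), Add(1, Mul(Add(7, Z), Rational(-1, 7))))) = Add(Rational(1, 2), Mul(Rational(-1, 4), Add(1, Add(-1, Mul(Rational(-1, 7), Z))))) = Add(Rational(1, 2), Mul(Rational(-1, 4), Mul(Rational(-1, 7), Z))) = Add(Rational(1, 2), Mul(Rational(1, 28), Z)))
Mul(Function('d')(8), 292) = Mul(Add(Rational(1, 2), Mul(Rational(1, 28), 8)), 292) = Mul(Add(Rational(1, 2), Rational(2, 7)), 292) = Mul(Rational(11, 14), 292) = Rational(1606, 7)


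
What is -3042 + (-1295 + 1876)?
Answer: -2461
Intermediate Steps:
-3042 + (-1295 + 1876) = -3042 + 581 = -2461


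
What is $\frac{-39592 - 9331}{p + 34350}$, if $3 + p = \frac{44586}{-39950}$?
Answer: $- \frac{33697825}{23657208} \approx -1.4244$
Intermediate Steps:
$p = - \frac{82218}{19975}$ ($p = -3 + \frac{44586}{-39950} = -3 + 44586 \left(- \frac{1}{39950}\right) = -3 - \frac{22293}{19975} = - \frac{82218}{19975} \approx -4.116$)
$\frac{-39592 - 9331}{p + 34350} = \frac{-39592 - 9331}{- \frac{82218}{19975} + 34350} = - \frac{48923}{\frac{686059032}{19975}} = \left(-48923\right) \frac{19975}{686059032} = - \frac{33697825}{23657208}$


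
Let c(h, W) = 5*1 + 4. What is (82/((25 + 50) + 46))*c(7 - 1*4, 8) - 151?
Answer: -17533/121 ≈ -144.90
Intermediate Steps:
c(h, W) = 9 (c(h, W) = 5 + 4 = 9)
(82/((25 + 50) + 46))*c(7 - 1*4, 8) - 151 = (82/((25 + 50) + 46))*9 - 151 = (82/(75 + 46))*9 - 151 = (82/121)*9 - 151 = 738/121 - 151 = -17533/121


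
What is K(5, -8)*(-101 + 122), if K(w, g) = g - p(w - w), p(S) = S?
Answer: -168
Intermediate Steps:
K(w, g) = g (K(w, g) = g - (w - w) = g - 1*0 = g + 0 = g)
K(5, -8)*(-101 + 122) = -8*(-101 + 122) = -8*21 = -168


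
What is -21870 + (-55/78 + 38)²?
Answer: -124594799/6084 ≈ -20479.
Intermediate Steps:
-21870 + (-55/78 + 38)² = -21870 + (2909/78)² = -21870 + 8462281/6084 = -124594799/6084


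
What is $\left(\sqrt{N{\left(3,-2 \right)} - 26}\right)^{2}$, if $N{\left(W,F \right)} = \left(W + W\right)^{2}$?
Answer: $10$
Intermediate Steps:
$N{\left(W,F \right)} = 4 W^{2}$ ($N{\left(W,F \right)} = \left(2 W\right)^{2} = 4 W^{2}$)
$\left(\sqrt{N{\left(3,-2 \right)} - 26}\right)^{2} = \left(\sqrt{4 \cdot 3^{2} - 26}\right)^{2} = \left(\sqrt{4 \cdot 9 - 26}\right)^{2} = \left(\sqrt{36 - 26}\right)^{2} = \left(\sqrt{10}\right)^{2} = 10$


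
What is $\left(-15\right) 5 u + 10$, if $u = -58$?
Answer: $4360$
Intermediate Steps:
$\left(-15\right) 5 u + 10 = \left(-15\right) 5 \left(-58\right) + 10 = \left(-75\right) \left(-58\right) + 10 = 4350 + 10 = 4360$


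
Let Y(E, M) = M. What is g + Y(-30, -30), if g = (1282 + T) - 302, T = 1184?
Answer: 2134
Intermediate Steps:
g = 2164 (g = (1282 + 1184) - 302 = 2466 - 302 = 2164)
g + Y(-30, -30) = 2164 - 30 = 2134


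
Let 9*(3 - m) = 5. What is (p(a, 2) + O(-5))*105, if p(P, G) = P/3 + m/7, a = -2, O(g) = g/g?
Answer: 215/3 ≈ 71.667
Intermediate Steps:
m = 22/9 (m = 3 - ⅑*5 = 3 - 5/9 = 22/9 ≈ 2.4444)
O(g) = 1
p(P, G) = 22/63 + P/3 (p(P, G) = P/3 + (22/9)/7 = P*(⅓) + (22/9)*(⅐) = P/3 + 22/63 = 22/63 + P/3)
(p(a, 2) + O(-5))*105 = ((22/63 + (⅓)*(-2)) + 1)*105 = ((22/63 - ⅔) + 1)*105 = (-20/63 + 1)*105 = (43/63)*105 = 215/3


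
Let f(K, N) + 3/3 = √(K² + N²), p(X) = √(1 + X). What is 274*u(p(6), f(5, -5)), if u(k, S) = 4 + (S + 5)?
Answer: 2192 + 1370*√2 ≈ 4129.5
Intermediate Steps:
f(K, N) = -1 + √(K² + N²)
u(k, S) = 9 + S (u(k, S) = 4 + (5 + S) = 9 + S)
274*u(p(6), f(5, -5)) = 274*(9 + (-1 + √(5² + (-5)²))) = 274*(9 + (-1 + √(25 + 25))) = 274*(9 + (-1 + √50)) = 274*(9 + (-1 + 5*√2)) = 274*(8 + 5*√2) = 2192 + 1370*√2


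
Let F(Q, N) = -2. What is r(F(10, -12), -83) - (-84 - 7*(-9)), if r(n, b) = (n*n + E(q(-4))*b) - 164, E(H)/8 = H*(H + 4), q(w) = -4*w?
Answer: -212619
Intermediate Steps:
E(H) = 8*H*(4 + H) (E(H) = 8*(H*(H + 4)) = 8*(H*(4 + H)) = 8*H*(4 + H))
r(n, b) = -164 + n**2 + 2560*b (r(n, b) = (n*n + (8*(-4*(-4))*(4 - 4*(-4)))*b) - 164 = (n**2 + (8*16*(4 + 16))*b) - 164 = (n**2 + (8*16*20)*b) - 164 = (n**2 + 2560*b) - 164 = -164 + n**2 + 2560*b)
r(F(10, -12), -83) - (-84 - 7*(-9)) = (-164 + (-2)**2 + 2560*(-83)) - (-84 - 7*(-9)) = (-164 + 4 - 212480) - (-84 + 63) = -212640 - 1*(-21) = -212640 + 21 = -212619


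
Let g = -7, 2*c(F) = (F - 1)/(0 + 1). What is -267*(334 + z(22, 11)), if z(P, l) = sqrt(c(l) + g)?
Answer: -89178 - 267*I*sqrt(2) ≈ -89178.0 - 377.6*I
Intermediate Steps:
c(F) = -1/2 + F/2 (c(F) = ((F - 1)/(0 + 1))/2 = ((-1 + F)/1)/2 = ((-1 + F)*1)/2 = (-1 + F)/2 = -1/2 + F/2)
z(P, l) = sqrt(-15/2 + l/2) (z(P, l) = sqrt((-1/2 + l/2) - 7) = sqrt(-15/2 + l/2))
-267*(334 + z(22, 11)) = -267*(334 + sqrt(-30 + 2*11)/2) = -267*(334 + sqrt(-30 + 22)/2) = -267*(334 + sqrt(-8)/2) = -267*(334 + (2*I*sqrt(2))/2) = -267*(334 + I*sqrt(2)) = -89178 - 267*I*sqrt(2)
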